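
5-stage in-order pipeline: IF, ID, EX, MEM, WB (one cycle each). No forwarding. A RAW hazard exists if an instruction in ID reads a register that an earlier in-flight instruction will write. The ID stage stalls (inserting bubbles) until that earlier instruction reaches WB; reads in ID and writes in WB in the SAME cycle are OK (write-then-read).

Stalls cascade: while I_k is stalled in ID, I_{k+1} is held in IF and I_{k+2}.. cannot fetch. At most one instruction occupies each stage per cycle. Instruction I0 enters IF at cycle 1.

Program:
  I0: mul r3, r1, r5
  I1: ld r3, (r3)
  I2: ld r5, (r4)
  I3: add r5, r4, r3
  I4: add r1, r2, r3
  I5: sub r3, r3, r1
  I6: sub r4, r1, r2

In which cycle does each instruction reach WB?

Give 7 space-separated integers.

I0 mul r3 <- r1,r5: IF@1 ID@2 stall=0 (-) EX@3 MEM@4 WB@5
I1 ld r3 <- r3: IF@2 ID@3 stall=2 (RAW on I0.r3 (WB@5)) EX@6 MEM@7 WB@8
I2 ld r5 <- r4: IF@3 ID@6 stall=0 (-) EX@7 MEM@8 WB@9
I3 add r5 <- r4,r3: IF@6 ID@7 stall=1 (RAW on I1.r3 (WB@8)) EX@9 MEM@10 WB@11
I4 add r1 <- r2,r3: IF@7 ID@9 stall=0 (-) EX@10 MEM@11 WB@12
I5 sub r3 <- r3,r1: IF@9 ID@10 stall=2 (RAW on I4.r1 (WB@12)) EX@13 MEM@14 WB@15
I6 sub r4 <- r1,r2: IF@10 ID@13 stall=0 (-) EX@14 MEM@15 WB@16

Answer: 5 8 9 11 12 15 16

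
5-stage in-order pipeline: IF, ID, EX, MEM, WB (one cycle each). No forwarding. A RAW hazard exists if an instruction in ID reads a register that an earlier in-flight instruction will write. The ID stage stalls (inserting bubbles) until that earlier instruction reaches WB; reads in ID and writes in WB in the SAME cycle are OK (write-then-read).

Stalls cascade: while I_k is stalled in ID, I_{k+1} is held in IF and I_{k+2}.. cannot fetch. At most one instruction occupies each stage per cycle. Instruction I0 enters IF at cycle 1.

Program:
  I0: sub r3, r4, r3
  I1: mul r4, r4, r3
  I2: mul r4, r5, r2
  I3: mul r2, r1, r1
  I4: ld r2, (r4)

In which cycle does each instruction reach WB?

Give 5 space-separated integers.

I0 sub r3 <- r4,r3: IF@1 ID@2 stall=0 (-) EX@3 MEM@4 WB@5
I1 mul r4 <- r4,r3: IF@2 ID@3 stall=2 (RAW on I0.r3 (WB@5)) EX@6 MEM@7 WB@8
I2 mul r4 <- r5,r2: IF@3 ID@6 stall=0 (-) EX@7 MEM@8 WB@9
I3 mul r2 <- r1,r1: IF@6 ID@7 stall=0 (-) EX@8 MEM@9 WB@10
I4 ld r2 <- r4: IF@7 ID@8 stall=1 (RAW on I2.r4 (WB@9)) EX@10 MEM@11 WB@12

Answer: 5 8 9 10 12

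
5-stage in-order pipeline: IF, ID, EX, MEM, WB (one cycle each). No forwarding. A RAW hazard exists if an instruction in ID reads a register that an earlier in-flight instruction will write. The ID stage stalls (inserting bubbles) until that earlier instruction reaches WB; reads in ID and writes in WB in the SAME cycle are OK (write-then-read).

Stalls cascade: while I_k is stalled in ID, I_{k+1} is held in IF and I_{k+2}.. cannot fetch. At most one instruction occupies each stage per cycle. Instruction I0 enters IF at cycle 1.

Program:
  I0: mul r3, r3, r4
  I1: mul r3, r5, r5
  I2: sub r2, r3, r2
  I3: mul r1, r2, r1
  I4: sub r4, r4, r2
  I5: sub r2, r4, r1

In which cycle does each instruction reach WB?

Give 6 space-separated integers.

Answer: 5 6 9 12 13 16

Derivation:
I0 mul r3 <- r3,r4: IF@1 ID@2 stall=0 (-) EX@3 MEM@4 WB@5
I1 mul r3 <- r5,r5: IF@2 ID@3 stall=0 (-) EX@4 MEM@5 WB@6
I2 sub r2 <- r3,r2: IF@3 ID@4 stall=2 (RAW on I1.r3 (WB@6)) EX@7 MEM@8 WB@9
I3 mul r1 <- r2,r1: IF@4 ID@7 stall=2 (RAW on I2.r2 (WB@9)) EX@10 MEM@11 WB@12
I4 sub r4 <- r4,r2: IF@7 ID@10 stall=0 (-) EX@11 MEM@12 WB@13
I5 sub r2 <- r4,r1: IF@10 ID@11 stall=2 (RAW on I4.r4 (WB@13)) EX@14 MEM@15 WB@16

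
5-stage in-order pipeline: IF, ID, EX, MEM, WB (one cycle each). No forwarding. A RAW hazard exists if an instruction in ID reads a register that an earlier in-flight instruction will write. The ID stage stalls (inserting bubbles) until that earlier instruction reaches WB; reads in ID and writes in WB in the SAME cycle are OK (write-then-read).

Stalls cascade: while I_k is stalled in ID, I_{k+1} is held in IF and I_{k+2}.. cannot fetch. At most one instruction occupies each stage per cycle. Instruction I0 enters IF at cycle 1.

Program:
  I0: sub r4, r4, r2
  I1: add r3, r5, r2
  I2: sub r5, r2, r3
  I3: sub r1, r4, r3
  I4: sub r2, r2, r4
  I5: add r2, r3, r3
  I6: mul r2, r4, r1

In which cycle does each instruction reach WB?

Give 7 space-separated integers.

Answer: 5 6 9 10 11 12 13

Derivation:
I0 sub r4 <- r4,r2: IF@1 ID@2 stall=0 (-) EX@3 MEM@4 WB@5
I1 add r3 <- r5,r2: IF@2 ID@3 stall=0 (-) EX@4 MEM@5 WB@6
I2 sub r5 <- r2,r3: IF@3 ID@4 stall=2 (RAW on I1.r3 (WB@6)) EX@7 MEM@8 WB@9
I3 sub r1 <- r4,r3: IF@4 ID@7 stall=0 (-) EX@8 MEM@9 WB@10
I4 sub r2 <- r2,r4: IF@7 ID@8 stall=0 (-) EX@9 MEM@10 WB@11
I5 add r2 <- r3,r3: IF@8 ID@9 stall=0 (-) EX@10 MEM@11 WB@12
I6 mul r2 <- r4,r1: IF@9 ID@10 stall=0 (-) EX@11 MEM@12 WB@13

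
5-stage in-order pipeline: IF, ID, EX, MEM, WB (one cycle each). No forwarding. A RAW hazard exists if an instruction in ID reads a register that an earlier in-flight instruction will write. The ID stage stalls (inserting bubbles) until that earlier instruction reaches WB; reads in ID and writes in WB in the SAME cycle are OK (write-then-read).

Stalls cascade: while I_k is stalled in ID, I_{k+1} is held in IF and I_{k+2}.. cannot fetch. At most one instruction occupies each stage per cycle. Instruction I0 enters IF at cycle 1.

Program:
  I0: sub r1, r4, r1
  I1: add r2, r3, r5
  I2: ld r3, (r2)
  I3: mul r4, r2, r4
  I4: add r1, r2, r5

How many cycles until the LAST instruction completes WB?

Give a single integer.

Answer: 11

Derivation:
I0 sub r1 <- r4,r1: IF@1 ID@2 stall=0 (-) EX@3 MEM@4 WB@5
I1 add r2 <- r3,r5: IF@2 ID@3 stall=0 (-) EX@4 MEM@5 WB@6
I2 ld r3 <- r2: IF@3 ID@4 stall=2 (RAW on I1.r2 (WB@6)) EX@7 MEM@8 WB@9
I3 mul r4 <- r2,r4: IF@4 ID@7 stall=0 (-) EX@8 MEM@9 WB@10
I4 add r1 <- r2,r5: IF@7 ID@8 stall=0 (-) EX@9 MEM@10 WB@11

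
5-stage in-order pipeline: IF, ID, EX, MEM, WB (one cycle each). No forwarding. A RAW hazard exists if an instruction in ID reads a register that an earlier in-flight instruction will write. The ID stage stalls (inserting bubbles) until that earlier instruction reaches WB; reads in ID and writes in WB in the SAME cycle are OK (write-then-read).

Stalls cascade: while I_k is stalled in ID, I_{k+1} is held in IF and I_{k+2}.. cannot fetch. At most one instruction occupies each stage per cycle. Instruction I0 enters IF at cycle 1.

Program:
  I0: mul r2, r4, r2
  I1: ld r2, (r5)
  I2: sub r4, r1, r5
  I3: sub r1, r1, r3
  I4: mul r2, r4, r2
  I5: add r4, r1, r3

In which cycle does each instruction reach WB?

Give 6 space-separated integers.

Answer: 5 6 7 8 10 11

Derivation:
I0 mul r2 <- r4,r2: IF@1 ID@2 stall=0 (-) EX@3 MEM@4 WB@5
I1 ld r2 <- r5: IF@2 ID@3 stall=0 (-) EX@4 MEM@5 WB@6
I2 sub r4 <- r1,r5: IF@3 ID@4 stall=0 (-) EX@5 MEM@6 WB@7
I3 sub r1 <- r1,r3: IF@4 ID@5 stall=0 (-) EX@6 MEM@7 WB@8
I4 mul r2 <- r4,r2: IF@5 ID@6 stall=1 (RAW on I2.r4 (WB@7)) EX@8 MEM@9 WB@10
I5 add r4 <- r1,r3: IF@6 ID@8 stall=0 (-) EX@9 MEM@10 WB@11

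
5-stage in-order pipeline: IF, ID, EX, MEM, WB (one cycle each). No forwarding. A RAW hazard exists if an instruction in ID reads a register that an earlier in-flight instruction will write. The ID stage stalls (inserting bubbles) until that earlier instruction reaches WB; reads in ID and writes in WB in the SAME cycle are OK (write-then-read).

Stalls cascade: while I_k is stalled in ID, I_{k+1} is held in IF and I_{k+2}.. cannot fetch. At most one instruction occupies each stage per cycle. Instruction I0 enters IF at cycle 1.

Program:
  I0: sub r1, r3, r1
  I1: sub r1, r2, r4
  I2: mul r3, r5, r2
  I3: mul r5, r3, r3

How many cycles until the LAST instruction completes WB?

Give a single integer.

Answer: 10

Derivation:
I0 sub r1 <- r3,r1: IF@1 ID@2 stall=0 (-) EX@3 MEM@4 WB@5
I1 sub r1 <- r2,r4: IF@2 ID@3 stall=0 (-) EX@4 MEM@5 WB@6
I2 mul r3 <- r5,r2: IF@3 ID@4 stall=0 (-) EX@5 MEM@6 WB@7
I3 mul r5 <- r3,r3: IF@4 ID@5 stall=2 (RAW on I2.r3 (WB@7)) EX@8 MEM@9 WB@10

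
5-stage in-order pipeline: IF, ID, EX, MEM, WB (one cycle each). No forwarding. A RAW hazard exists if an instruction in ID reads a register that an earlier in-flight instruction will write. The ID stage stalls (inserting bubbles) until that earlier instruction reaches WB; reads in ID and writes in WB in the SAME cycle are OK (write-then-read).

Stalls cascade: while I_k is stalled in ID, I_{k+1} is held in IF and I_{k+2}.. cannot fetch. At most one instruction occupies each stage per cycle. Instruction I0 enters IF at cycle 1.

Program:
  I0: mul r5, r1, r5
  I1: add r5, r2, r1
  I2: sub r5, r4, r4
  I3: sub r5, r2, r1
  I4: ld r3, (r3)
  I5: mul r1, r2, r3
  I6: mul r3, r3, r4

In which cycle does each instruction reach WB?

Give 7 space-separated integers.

Answer: 5 6 7 8 9 12 13

Derivation:
I0 mul r5 <- r1,r5: IF@1 ID@2 stall=0 (-) EX@3 MEM@4 WB@5
I1 add r5 <- r2,r1: IF@2 ID@3 stall=0 (-) EX@4 MEM@5 WB@6
I2 sub r5 <- r4,r4: IF@3 ID@4 stall=0 (-) EX@5 MEM@6 WB@7
I3 sub r5 <- r2,r1: IF@4 ID@5 stall=0 (-) EX@6 MEM@7 WB@8
I4 ld r3 <- r3: IF@5 ID@6 stall=0 (-) EX@7 MEM@8 WB@9
I5 mul r1 <- r2,r3: IF@6 ID@7 stall=2 (RAW on I4.r3 (WB@9)) EX@10 MEM@11 WB@12
I6 mul r3 <- r3,r4: IF@7 ID@10 stall=0 (-) EX@11 MEM@12 WB@13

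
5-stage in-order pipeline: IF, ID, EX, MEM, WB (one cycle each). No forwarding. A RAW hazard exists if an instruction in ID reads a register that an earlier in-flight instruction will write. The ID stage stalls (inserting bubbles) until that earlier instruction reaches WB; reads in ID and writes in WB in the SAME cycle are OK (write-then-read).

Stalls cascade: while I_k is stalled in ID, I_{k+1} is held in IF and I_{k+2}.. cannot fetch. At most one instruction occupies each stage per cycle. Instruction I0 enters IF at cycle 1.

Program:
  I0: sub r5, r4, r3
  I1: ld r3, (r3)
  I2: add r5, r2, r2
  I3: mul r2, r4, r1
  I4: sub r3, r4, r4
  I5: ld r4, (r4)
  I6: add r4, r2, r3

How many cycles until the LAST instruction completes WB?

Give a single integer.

I0 sub r5 <- r4,r3: IF@1 ID@2 stall=0 (-) EX@3 MEM@4 WB@5
I1 ld r3 <- r3: IF@2 ID@3 stall=0 (-) EX@4 MEM@5 WB@6
I2 add r5 <- r2,r2: IF@3 ID@4 stall=0 (-) EX@5 MEM@6 WB@7
I3 mul r2 <- r4,r1: IF@4 ID@5 stall=0 (-) EX@6 MEM@7 WB@8
I4 sub r3 <- r4,r4: IF@5 ID@6 stall=0 (-) EX@7 MEM@8 WB@9
I5 ld r4 <- r4: IF@6 ID@7 stall=0 (-) EX@8 MEM@9 WB@10
I6 add r4 <- r2,r3: IF@7 ID@8 stall=1 (RAW on I4.r3 (WB@9)) EX@10 MEM@11 WB@12

Answer: 12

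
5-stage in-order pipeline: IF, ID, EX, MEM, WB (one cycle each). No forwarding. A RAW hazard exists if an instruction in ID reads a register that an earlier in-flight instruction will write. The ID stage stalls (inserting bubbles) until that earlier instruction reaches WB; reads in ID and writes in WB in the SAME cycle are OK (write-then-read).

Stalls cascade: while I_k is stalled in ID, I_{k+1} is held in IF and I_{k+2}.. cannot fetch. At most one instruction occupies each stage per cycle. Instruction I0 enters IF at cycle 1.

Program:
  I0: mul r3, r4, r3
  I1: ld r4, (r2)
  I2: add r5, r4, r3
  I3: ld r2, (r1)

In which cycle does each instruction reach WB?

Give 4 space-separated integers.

I0 mul r3 <- r4,r3: IF@1 ID@2 stall=0 (-) EX@3 MEM@4 WB@5
I1 ld r4 <- r2: IF@2 ID@3 stall=0 (-) EX@4 MEM@5 WB@6
I2 add r5 <- r4,r3: IF@3 ID@4 stall=2 (RAW on I1.r4 (WB@6)) EX@7 MEM@8 WB@9
I3 ld r2 <- r1: IF@4 ID@7 stall=0 (-) EX@8 MEM@9 WB@10

Answer: 5 6 9 10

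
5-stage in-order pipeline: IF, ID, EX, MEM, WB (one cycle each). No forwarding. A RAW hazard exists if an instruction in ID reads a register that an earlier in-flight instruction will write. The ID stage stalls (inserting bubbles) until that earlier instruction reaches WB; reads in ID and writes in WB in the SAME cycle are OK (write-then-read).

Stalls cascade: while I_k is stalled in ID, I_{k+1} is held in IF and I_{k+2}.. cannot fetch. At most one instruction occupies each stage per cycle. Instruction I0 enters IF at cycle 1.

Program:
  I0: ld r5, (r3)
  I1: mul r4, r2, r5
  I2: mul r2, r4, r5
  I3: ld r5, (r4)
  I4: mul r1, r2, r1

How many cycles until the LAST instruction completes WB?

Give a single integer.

Answer: 14

Derivation:
I0 ld r5 <- r3: IF@1 ID@2 stall=0 (-) EX@3 MEM@4 WB@5
I1 mul r4 <- r2,r5: IF@2 ID@3 stall=2 (RAW on I0.r5 (WB@5)) EX@6 MEM@7 WB@8
I2 mul r2 <- r4,r5: IF@3 ID@6 stall=2 (RAW on I1.r4 (WB@8)) EX@9 MEM@10 WB@11
I3 ld r5 <- r4: IF@6 ID@9 stall=0 (-) EX@10 MEM@11 WB@12
I4 mul r1 <- r2,r1: IF@9 ID@10 stall=1 (RAW on I2.r2 (WB@11)) EX@12 MEM@13 WB@14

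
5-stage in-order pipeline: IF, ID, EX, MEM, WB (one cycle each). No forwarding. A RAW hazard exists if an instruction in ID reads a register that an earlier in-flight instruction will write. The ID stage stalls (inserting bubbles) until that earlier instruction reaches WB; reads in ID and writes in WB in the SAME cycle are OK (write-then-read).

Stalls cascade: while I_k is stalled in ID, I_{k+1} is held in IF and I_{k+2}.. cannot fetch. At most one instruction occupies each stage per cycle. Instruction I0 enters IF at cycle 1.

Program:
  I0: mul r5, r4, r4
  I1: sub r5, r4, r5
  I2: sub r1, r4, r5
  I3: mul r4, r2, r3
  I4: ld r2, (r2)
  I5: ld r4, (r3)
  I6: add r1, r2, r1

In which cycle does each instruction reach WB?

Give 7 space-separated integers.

Answer: 5 8 11 12 13 14 16

Derivation:
I0 mul r5 <- r4,r4: IF@1 ID@2 stall=0 (-) EX@3 MEM@4 WB@5
I1 sub r5 <- r4,r5: IF@2 ID@3 stall=2 (RAW on I0.r5 (WB@5)) EX@6 MEM@7 WB@8
I2 sub r1 <- r4,r5: IF@3 ID@6 stall=2 (RAW on I1.r5 (WB@8)) EX@9 MEM@10 WB@11
I3 mul r4 <- r2,r3: IF@6 ID@9 stall=0 (-) EX@10 MEM@11 WB@12
I4 ld r2 <- r2: IF@9 ID@10 stall=0 (-) EX@11 MEM@12 WB@13
I5 ld r4 <- r3: IF@10 ID@11 stall=0 (-) EX@12 MEM@13 WB@14
I6 add r1 <- r2,r1: IF@11 ID@12 stall=1 (RAW on I4.r2 (WB@13)) EX@14 MEM@15 WB@16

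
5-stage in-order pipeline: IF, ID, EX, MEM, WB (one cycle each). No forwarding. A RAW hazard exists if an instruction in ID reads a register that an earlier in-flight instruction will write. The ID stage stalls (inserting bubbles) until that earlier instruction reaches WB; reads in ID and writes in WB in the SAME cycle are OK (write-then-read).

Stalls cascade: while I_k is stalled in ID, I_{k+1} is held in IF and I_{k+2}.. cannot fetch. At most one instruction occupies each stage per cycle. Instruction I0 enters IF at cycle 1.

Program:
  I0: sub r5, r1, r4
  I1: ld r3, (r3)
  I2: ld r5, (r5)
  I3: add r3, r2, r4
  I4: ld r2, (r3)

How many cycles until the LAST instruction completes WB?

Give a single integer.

Answer: 12

Derivation:
I0 sub r5 <- r1,r4: IF@1 ID@2 stall=0 (-) EX@3 MEM@4 WB@5
I1 ld r3 <- r3: IF@2 ID@3 stall=0 (-) EX@4 MEM@5 WB@6
I2 ld r5 <- r5: IF@3 ID@4 stall=1 (RAW on I0.r5 (WB@5)) EX@6 MEM@7 WB@8
I3 add r3 <- r2,r4: IF@4 ID@6 stall=0 (-) EX@7 MEM@8 WB@9
I4 ld r2 <- r3: IF@6 ID@7 stall=2 (RAW on I3.r3 (WB@9)) EX@10 MEM@11 WB@12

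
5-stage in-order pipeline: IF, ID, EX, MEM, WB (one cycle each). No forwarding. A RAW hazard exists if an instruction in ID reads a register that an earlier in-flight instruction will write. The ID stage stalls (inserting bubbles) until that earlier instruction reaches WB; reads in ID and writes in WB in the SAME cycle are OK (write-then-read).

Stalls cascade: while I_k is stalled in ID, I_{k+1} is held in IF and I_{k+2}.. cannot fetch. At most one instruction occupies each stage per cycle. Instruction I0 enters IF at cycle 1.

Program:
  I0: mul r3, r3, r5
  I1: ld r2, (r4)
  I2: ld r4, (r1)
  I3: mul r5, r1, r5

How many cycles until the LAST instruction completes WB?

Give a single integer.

Answer: 8

Derivation:
I0 mul r3 <- r3,r5: IF@1 ID@2 stall=0 (-) EX@3 MEM@4 WB@5
I1 ld r2 <- r4: IF@2 ID@3 stall=0 (-) EX@4 MEM@5 WB@6
I2 ld r4 <- r1: IF@3 ID@4 stall=0 (-) EX@5 MEM@6 WB@7
I3 mul r5 <- r1,r5: IF@4 ID@5 stall=0 (-) EX@6 MEM@7 WB@8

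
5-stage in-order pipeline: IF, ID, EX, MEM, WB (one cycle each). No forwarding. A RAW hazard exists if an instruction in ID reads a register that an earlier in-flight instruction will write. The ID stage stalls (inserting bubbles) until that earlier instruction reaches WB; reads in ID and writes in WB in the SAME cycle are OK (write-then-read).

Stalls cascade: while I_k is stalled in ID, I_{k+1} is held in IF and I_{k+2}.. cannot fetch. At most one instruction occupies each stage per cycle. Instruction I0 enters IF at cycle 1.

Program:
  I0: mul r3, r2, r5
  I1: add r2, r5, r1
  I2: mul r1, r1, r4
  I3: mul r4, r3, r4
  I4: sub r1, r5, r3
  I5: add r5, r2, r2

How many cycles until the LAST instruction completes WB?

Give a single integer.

Answer: 10

Derivation:
I0 mul r3 <- r2,r5: IF@1 ID@2 stall=0 (-) EX@3 MEM@4 WB@5
I1 add r2 <- r5,r1: IF@2 ID@3 stall=0 (-) EX@4 MEM@5 WB@6
I2 mul r1 <- r1,r4: IF@3 ID@4 stall=0 (-) EX@5 MEM@6 WB@7
I3 mul r4 <- r3,r4: IF@4 ID@5 stall=0 (-) EX@6 MEM@7 WB@8
I4 sub r1 <- r5,r3: IF@5 ID@6 stall=0 (-) EX@7 MEM@8 WB@9
I5 add r5 <- r2,r2: IF@6 ID@7 stall=0 (-) EX@8 MEM@9 WB@10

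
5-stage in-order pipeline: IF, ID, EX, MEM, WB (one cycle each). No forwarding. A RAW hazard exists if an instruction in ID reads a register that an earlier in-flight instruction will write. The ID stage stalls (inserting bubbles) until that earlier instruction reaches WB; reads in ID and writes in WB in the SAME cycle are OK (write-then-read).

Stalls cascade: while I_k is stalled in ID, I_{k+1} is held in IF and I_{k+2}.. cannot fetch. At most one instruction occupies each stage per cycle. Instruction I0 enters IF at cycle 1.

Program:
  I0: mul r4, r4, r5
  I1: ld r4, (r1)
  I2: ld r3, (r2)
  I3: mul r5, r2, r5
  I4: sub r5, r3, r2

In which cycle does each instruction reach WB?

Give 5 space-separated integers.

I0 mul r4 <- r4,r5: IF@1 ID@2 stall=0 (-) EX@3 MEM@4 WB@5
I1 ld r4 <- r1: IF@2 ID@3 stall=0 (-) EX@4 MEM@5 WB@6
I2 ld r3 <- r2: IF@3 ID@4 stall=0 (-) EX@5 MEM@6 WB@7
I3 mul r5 <- r2,r5: IF@4 ID@5 stall=0 (-) EX@6 MEM@7 WB@8
I4 sub r5 <- r3,r2: IF@5 ID@6 stall=1 (RAW on I2.r3 (WB@7)) EX@8 MEM@9 WB@10

Answer: 5 6 7 8 10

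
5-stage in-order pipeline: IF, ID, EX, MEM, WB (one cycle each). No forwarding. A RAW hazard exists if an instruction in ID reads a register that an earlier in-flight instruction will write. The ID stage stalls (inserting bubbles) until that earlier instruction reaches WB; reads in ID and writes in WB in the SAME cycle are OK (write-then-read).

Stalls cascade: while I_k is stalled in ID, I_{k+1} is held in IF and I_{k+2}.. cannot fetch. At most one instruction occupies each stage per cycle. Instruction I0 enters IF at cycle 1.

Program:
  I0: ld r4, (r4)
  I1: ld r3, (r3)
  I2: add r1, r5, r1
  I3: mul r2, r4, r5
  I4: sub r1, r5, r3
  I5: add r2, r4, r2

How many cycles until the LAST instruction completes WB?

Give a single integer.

I0 ld r4 <- r4: IF@1 ID@2 stall=0 (-) EX@3 MEM@4 WB@5
I1 ld r3 <- r3: IF@2 ID@3 stall=0 (-) EX@4 MEM@5 WB@6
I2 add r1 <- r5,r1: IF@3 ID@4 stall=0 (-) EX@5 MEM@6 WB@7
I3 mul r2 <- r4,r5: IF@4 ID@5 stall=0 (-) EX@6 MEM@7 WB@8
I4 sub r1 <- r5,r3: IF@5 ID@6 stall=0 (-) EX@7 MEM@8 WB@9
I5 add r2 <- r4,r2: IF@6 ID@7 stall=1 (RAW on I3.r2 (WB@8)) EX@9 MEM@10 WB@11

Answer: 11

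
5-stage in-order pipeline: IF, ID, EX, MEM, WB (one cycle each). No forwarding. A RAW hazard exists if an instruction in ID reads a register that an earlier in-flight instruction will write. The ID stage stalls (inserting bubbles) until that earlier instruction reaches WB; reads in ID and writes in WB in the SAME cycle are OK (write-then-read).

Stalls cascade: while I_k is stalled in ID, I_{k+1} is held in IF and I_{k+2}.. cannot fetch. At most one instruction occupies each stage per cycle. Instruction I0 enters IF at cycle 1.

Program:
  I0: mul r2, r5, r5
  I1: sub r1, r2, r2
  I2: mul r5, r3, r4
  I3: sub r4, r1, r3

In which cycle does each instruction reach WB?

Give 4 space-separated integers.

Answer: 5 8 9 11

Derivation:
I0 mul r2 <- r5,r5: IF@1 ID@2 stall=0 (-) EX@3 MEM@4 WB@5
I1 sub r1 <- r2,r2: IF@2 ID@3 stall=2 (RAW on I0.r2 (WB@5)) EX@6 MEM@7 WB@8
I2 mul r5 <- r3,r4: IF@3 ID@6 stall=0 (-) EX@7 MEM@8 WB@9
I3 sub r4 <- r1,r3: IF@6 ID@7 stall=1 (RAW on I1.r1 (WB@8)) EX@9 MEM@10 WB@11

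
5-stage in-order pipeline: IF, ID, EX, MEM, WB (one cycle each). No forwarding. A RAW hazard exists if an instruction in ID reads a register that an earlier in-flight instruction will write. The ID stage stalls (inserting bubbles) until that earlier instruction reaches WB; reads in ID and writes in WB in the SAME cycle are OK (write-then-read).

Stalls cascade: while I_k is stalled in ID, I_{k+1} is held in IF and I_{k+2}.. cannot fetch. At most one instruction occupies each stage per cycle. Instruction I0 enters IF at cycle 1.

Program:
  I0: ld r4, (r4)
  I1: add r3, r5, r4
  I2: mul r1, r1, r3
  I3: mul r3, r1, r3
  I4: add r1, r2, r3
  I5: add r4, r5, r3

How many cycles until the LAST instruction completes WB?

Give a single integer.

I0 ld r4 <- r4: IF@1 ID@2 stall=0 (-) EX@3 MEM@4 WB@5
I1 add r3 <- r5,r4: IF@2 ID@3 stall=2 (RAW on I0.r4 (WB@5)) EX@6 MEM@7 WB@8
I2 mul r1 <- r1,r3: IF@3 ID@6 stall=2 (RAW on I1.r3 (WB@8)) EX@9 MEM@10 WB@11
I3 mul r3 <- r1,r3: IF@6 ID@9 stall=2 (RAW on I2.r1 (WB@11)) EX@12 MEM@13 WB@14
I4 add r1 <- r2,r3: IF@9 ID@12 stall=2 (RAW on I3.r3 (WB@14)) EX@15 MEM@16 WB@17
I5 add r4 <- r5,r3: IF@12 ID@15 stall=0 (-) EX@16 MEM@17 WB@18

Answer: 18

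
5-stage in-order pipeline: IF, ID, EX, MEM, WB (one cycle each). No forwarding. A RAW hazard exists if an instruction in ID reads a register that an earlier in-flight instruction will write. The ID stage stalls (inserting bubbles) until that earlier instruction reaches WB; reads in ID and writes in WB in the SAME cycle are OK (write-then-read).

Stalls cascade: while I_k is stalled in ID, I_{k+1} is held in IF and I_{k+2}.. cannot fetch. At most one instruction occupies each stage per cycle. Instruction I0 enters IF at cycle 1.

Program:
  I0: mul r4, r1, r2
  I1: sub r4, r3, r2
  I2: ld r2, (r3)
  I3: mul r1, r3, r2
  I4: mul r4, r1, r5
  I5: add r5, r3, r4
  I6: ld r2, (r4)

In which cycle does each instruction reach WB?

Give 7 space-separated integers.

Answer: 5 6 7 10 13 16 17

Derivation:
I0 mul r4 <- r1,r2: IF@1 ID@2 stall=0 (-) EX@3 MEM@4 WB@5
I1 sub r4 <- r3,r2: IF@2 ID@3 stall=0 (-) EX@4 MEM@5 WB@6
I2 ld r2 <- r3: IF@3 ID@4 stall=0 (-) EX@5 MEM@6 WB@7
I3 mul r1 <- r3,r2: IF@4 ID@5 stall=2 (RAW on I2.r2 (WB@7)) EX@8 MEM@9 WB@10
I4 mul r4 <- r1,r5: IF@5 ID@8 stall=2 (RAW on I3.r1 (WB@10)) EX@11 MEM@12 WB@13
I5 add r5 <- r3,r4: IF@8 ID@11 stall=2 (RAW on I4.r4 (WB@13)) EX@14 MEM@15 WB@16
I6 ld r2 <- r4: IF@11 ID@14 stall=0 (-) EX@15 MEM@16 WB@17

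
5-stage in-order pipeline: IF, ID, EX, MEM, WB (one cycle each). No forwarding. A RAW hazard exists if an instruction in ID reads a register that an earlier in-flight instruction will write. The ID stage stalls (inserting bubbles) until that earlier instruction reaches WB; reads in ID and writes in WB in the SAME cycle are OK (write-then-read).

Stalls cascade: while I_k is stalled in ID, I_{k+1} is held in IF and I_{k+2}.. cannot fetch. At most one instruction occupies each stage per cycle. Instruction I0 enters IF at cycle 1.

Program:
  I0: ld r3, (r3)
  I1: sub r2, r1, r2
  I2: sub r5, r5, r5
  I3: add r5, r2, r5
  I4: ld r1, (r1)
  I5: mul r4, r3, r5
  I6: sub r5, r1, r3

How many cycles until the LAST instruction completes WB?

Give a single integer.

Answer: 14

Derivation:
I0 ld r3 <- r3: IF@1 ID@2 stall=0 (-) EX@3 MEM@4 WB@5
I1 sub r2 <- r1,r2: IF@2 ID@3 stall=0 (-) EX@4 MEM@5 WB@6
I2 sub r5 <- r5,r5: IF@3 ID@4 stall=0 (-) EX@5 MEM@6 WB@7
I3 add r5 <- r2,r5: IF@4 ID@5 stall=2 (RAW on I2.r5 (WB@7)) EX@8 MEM@9 WB@10
I4 ld r1 <- r1: IF@5 ID@8 stall=0 (-) EX@9 MEM@10 WB@11
I5 mul r4 <- r3,r5: IF@8 ID@9 stall=1 (RAW on I3.r5 (WB@10)) EX@11 MEM@12 WB@13
I6 sub r5 <- r1,r3: IF@9 ID@11 stall=0 (-) EX@12 MEM@13 WB@14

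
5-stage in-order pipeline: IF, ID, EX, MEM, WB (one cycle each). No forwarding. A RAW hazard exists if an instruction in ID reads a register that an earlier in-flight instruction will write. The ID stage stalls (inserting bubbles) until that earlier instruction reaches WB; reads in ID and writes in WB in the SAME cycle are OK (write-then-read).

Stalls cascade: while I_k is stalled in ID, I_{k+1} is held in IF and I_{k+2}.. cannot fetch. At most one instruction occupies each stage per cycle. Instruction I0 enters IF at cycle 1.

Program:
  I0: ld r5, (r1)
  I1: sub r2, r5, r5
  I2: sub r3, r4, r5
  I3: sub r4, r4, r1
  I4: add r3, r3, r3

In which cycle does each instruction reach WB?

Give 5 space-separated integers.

I0 ld r5 <- r1: IF@1 ID@2 stall=0 (-) EX@3 MEM@4 WB@5
I1 sub r2 <- r5,r5: IF@2 ID@3 stall=2 (RAW on I0.r5 (WB@5)) EX@6 MEM@7 WB@8
I2 sub r3 <- r4,r5: IF@3 ID@6 stall=0 (-) EX@7 MEM@8 WB@9
I3 sub r4 <- r4,r1: IF@6 ID@7 stall=0 (-) EX@8 MEM@9 WB@10
I4 add r3 <- r3,r3: IF@7 ID@8 stall=1 (RAW on I2.r3 (WB@9)) EX@10 MEM@11 WB@12

Answer: 5 8 9 10 12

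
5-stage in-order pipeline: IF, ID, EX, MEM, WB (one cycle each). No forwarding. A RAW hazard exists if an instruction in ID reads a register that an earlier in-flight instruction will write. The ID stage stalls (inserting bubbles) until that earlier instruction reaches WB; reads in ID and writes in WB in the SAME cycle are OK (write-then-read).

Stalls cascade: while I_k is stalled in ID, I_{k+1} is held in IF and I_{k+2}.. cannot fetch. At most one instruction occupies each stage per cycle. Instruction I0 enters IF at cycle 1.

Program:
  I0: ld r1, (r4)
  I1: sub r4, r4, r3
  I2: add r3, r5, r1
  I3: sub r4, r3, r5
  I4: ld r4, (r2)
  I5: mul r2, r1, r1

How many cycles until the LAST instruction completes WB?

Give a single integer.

I0 ld r1 <- r4: IF@1 ID@2 stall=0 (-) EX@3 MEM@4 WB@5
I1 sub r4 <- r4,r3: IF@2 ID@3 stall=0 (-) EX@4 MEM@5 WB@6
I2 add r3 <- r5,r1: IF@3 ID@4 stall=1 (RAW on I0.r1 (WB@5)) EX@6 MEM@7 WB@8
I3 sub r4 <- r3,r5: IF@4 ID@6 stall=2 (RAW on I2.r3 (WB@8)) EX@9 MEM@10 WB@11
I4 ld r4 <- r2: IF@6 ID@9 stall=0 (-) EX@10 MEM@11 WB@12
I5 mul r2 <- r1,r1: IF@9 ID@10 stall=0 (-) EX@11 MEM@12 WB@13

Answer: 13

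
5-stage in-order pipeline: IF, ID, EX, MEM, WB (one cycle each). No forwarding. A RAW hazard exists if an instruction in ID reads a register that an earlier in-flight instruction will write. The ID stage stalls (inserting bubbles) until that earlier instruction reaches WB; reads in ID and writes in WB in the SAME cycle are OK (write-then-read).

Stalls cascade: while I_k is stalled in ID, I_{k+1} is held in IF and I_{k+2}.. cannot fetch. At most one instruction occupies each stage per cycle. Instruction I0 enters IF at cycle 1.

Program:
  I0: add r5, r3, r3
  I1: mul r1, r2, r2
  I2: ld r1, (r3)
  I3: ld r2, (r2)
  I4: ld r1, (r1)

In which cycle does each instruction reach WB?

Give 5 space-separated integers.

I0 add r5 <- r3,r3: IF@1 ID@2 stall=0 (-) EX@3 MEM@4 WB@5
I1 mul r1 <- r2,r2: IF@2 ID@3 stall=0 (-) EX@4 MEM@5 WB@6
I2 ld r1 <- r3: IF@3 ID@4 stall=0 (-) EX@5 MEM@6 WB@7
I3 ld r2 <- r2: IF@4 ID@5 stall=0 (-) EX@6 MEM@7 WB@8
I4 ld r1 <- r1: IF@5 ID@6 stall=1 (RAW on I2.r1 (WB@7)) EX@8 MEM@9 WB@10

Answer: 5 6 7 8 10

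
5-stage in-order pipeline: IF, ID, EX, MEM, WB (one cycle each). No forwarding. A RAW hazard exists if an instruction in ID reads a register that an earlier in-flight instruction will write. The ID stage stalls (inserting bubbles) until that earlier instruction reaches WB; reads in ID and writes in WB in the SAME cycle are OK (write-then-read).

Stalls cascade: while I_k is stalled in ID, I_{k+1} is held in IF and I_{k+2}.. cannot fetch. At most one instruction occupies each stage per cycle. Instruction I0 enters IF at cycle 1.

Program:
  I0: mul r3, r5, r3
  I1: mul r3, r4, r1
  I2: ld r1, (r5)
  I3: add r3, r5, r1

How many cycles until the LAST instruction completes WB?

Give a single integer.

Answer: 10

Derivation:
I0 mul r3 <- r5,r3: IF@1 ID@2 stall=0 (-) EX@3 MEM@4 WB@5
I1 mul r3 <- r4,r1: IF@2 ID@3 stall=0 (-) EX@4 MEM@5 WB@6
I2 ld r1 <- r5: IF@3 ID@4 stall=0 (-) EX@5 MEM@6 WB@7
I3 add r3 <- r5,r1: IF@4 ID@5 stall=2 (RAW on I2.r1 (WB@7)) EX@8 MEM@9 WB@10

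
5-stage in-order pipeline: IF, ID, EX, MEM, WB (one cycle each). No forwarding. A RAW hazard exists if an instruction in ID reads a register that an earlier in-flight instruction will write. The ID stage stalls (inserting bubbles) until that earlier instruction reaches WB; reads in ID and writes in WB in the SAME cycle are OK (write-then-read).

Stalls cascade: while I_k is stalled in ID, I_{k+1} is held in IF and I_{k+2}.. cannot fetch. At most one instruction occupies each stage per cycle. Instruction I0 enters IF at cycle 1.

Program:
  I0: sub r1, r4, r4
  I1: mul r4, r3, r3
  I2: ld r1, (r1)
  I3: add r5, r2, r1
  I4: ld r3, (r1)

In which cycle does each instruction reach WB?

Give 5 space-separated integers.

Answer: 5 6 8 11 12

Derivation:
I0 sub r1 <- r4,r4: IF@1 ID@2 stall=0 (-) EX@3 MEM@4 WB@5
I1 mul r4 <- r3,r3: IF@2 ID@3 stall=0 (-) EX@4 MEM@5 WB@6
I2 ld r1 <- r1: IF@3 ID@4 stall=1 (RAW on I0.r1 (WB@5)) EX@6 MEM@7 WB@8
I3 add r5 <- r2,r1: IF@4 ID@6 stall=2 (RAW on I2.r1 (WB@8)) EX@9 MEM@10 WB@11
I4 ld r3 <- r1: IF@6 ID@9 stall=0 (-) EX@10 MEM@11 WB@12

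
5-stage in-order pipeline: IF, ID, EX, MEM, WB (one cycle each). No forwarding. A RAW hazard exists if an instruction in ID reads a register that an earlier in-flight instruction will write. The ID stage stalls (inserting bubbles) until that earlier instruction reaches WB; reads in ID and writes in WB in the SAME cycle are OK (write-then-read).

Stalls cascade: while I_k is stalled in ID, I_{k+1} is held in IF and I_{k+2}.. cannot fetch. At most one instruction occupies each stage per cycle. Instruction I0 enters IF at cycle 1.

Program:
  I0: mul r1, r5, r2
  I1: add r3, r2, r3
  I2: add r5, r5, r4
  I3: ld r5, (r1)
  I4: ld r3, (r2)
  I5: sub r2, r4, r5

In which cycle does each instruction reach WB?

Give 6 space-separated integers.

I0 mul r1 <- r5,r2: IF@1 ID@2 stall=0 (-) EX@3 MEM@4 WB@5
I1 add r3 <- r2,r3: IF@2 ID@3 stall=0 (-) EX@4 MEM@5 WB@6
I2 add r5 <- r5,r4: IF@3 ID@4 stall=0 (-) EX@5 MEM@6 WB@7
I3 ld r5 <- r1: IF@4 ID@5 stall=0 (-) EX@6 MEM@7 WB@8
I4 ld r3 <- r2: IF@5 ID@6 stall=0 (-) EX@7 MEM@8 WB@9
I5 sub r2 <- r4,r5: IF@6 ID@7 stall=1 (RAW on I3.r5 (WB@8)) EX@9 MEM@10 WB@11

Answer: 5 6 7 8 9 11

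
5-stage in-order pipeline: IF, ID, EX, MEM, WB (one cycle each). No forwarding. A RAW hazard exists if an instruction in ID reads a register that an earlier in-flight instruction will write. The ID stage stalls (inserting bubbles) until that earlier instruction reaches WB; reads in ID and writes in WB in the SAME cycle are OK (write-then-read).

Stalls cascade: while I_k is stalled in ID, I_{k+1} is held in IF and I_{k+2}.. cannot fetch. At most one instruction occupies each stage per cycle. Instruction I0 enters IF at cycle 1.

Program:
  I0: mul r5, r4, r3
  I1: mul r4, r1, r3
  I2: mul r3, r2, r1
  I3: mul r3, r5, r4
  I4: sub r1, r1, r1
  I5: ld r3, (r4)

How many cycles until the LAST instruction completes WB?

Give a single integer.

Answer: 11

Derivation:
I0 mul r5 <- r4,r3: IF@1 ID@2 stall=0 (-) EX@3 MEM@4 WB@5
I1 mul r4 <- r1,r3: IF@2 ID@3 stall=0 (-) EX@4 MEM@5 WB@6
I2 mul r3 <- r2,r1: IF@3 ID@4 stall=0 (-) EX@5 MEM@6 WB@7
I3 mul r3 <- r5,r4: IF@4 ID@5 stall=1 (RAW on I1.r4 (WB@6)) EX@7 MEM@8 WB@9
I4 sub r1 <- r1,r1: IF@5 ID@7 stall=0 (-) EX@8 MEM@9 WB@10
I5 ld r3 <- r4: IF@7 ID@8 stall=0 (-) EX@9 MEM@10 WB@11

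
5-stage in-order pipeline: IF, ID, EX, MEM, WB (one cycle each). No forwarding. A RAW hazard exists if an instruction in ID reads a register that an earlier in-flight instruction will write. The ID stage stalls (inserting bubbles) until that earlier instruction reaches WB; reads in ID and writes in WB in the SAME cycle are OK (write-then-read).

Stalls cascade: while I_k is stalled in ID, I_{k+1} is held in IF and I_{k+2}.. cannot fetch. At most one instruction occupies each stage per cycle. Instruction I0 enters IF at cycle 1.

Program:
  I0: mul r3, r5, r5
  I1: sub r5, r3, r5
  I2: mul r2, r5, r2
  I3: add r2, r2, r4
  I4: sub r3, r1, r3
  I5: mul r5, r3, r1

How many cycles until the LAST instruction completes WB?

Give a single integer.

I0 mul r3 <- r5,r5: IF@1 ID@2 stall=0 (-) EX@3 MEM@4 WB@5
I1 sub r5 <- r3,r5: IF@2 ID@3 stall=2 (RAW on I0.r3 (WB@5)) EX@6 MEM@7 WB@8
I2 mul r2 <- r5,r2: IF@3 ID@6 stall=2 (RAW on I1.r5 (WB@8)) EX@9 MEM@10 WB@11
I3 add r2 <- r2,r4: IF@6 ID@9 stall=2 (RAW on I2.r2 (WB@11)) EX@12 MEM@13 WB@14
I4 sub r3 <- r1,r3: IF@9 ID@12 stall=0 (-) EX@13 MEM@14 WB@15
I5 mul r5 <- r3,r1: IF@12 ID@13 stall=2 (RAW on I4.r3 (WB@15)) EX@16 MEM@17 WB@18

Answer: 18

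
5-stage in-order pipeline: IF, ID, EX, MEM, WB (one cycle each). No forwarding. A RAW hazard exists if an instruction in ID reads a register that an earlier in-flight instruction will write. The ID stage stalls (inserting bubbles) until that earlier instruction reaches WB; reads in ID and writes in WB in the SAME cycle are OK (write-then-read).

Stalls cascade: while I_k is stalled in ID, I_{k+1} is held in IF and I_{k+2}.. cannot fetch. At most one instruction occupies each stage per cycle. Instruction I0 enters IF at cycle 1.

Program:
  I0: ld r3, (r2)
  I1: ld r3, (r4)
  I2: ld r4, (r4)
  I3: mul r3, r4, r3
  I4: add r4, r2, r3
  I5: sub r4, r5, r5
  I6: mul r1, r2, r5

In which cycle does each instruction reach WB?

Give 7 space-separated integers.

I0 ld r3 <- r2: IF@1 ID@2 stall=0 (-) EX@3 MEM@4 WB@5
I1 ld r3 <- r4: IF@2 ID@3 stall=0 (-) EX@4 MEM@5 WB@6
I2 ld r4 <- r4: IF@3 ID@4 stall=0 (-) EX@5 MEM@6 WB@7
I3 mul r3 <- r4,r3: IF@4 ID@5 stall=2 (RAW on I2.r4 (WB@7)) EX@8 MEM@9 WB@10
I4 add r4 <- r2,r3: IF@5 ID@8 stall=2 (RAW on I3.r3 (WB@10)) EX@11 MEM@12 WB@13
I5 sub r4 <- r5,r5: IF@8 ID@11 stall=0 (-) EX@12 MEM@13 WB@14
I6 mul r1 <- r2,r5: IF@11 ID@12 stall=0 (-) EX@13 MEM@14 WB@15

Answer: 5 6 7 10 13 14 15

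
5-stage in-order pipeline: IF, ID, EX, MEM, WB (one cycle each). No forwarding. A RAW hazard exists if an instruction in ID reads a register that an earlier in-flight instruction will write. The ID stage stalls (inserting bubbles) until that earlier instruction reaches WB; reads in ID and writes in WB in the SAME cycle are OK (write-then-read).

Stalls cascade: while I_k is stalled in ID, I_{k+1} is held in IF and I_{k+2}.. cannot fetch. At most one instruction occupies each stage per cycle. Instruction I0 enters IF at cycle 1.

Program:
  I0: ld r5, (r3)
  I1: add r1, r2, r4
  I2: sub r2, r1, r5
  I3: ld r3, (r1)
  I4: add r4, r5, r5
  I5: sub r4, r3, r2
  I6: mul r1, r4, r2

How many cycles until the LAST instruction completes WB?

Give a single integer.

Answer: 16

Derivation:
I0 ld r5 <- r3: IF@1 ID@2 stall=0 (-) EX@3 MEM@4 WB@5
I1 add r1 <- r2,r4: IF@2 ID@3 stall=0 (-) EX@4 MEM@5 WB@6
I2 sub r2 <- r1,r5: IF@3 ID@4 stall=2 (RAW on I1.r1 (WB@6)) EX@7 MEM@8 WB@9
I3 ld r3 <- r1: IF@4 ID@7 stall=0 (-) EX@8 MEM@9 WB@10
I4 add r4 <- r5,r5: IF@7 ID@8 stall=0 (-) EX@9 MEM@10 WB@11
I5 sub r4 <- r3,r2: IF@8 ID@9 stall=1 (RAW on I3.r3 (WB@10)) EX@11 MEM@12 WB@13
I6 mul r1 <- r4,r2: IF@9 ID@11 stall=2 (RAW on I5.r4 (WB@13)) EX@14 MEM@15 WB@16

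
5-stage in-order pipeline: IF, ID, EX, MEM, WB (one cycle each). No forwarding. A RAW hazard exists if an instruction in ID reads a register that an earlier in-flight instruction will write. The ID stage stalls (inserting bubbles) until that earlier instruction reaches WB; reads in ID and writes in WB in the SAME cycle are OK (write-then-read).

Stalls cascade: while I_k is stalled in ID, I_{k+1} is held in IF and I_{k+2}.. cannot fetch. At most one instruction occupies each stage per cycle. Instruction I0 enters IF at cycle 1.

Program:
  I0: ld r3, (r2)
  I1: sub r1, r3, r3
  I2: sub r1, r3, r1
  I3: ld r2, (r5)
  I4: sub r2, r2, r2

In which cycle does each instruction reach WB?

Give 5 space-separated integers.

I0 ld r3 <- r2: IF@1 ID@2 stall=0 (-) EX@3 MEM@4 WB@5
I1 sub r1 <- r3,r3: IF@2 ID@3 stall=2 (RAW on I0.r3 (WB@5)) EX@6 MEM@7 WB@8
I2 sub r1 <- r3,r1: IF@3 ID@6 stall=2 (RAW on I1.r1 (WB@8)) EX@9 MEM@10 WB@11
I3 ld r2 <- r5: IF@6 ID@9 stall=0 (-) EX@10 MEM@11 WB@12
I4 sub r2 <- r2,r2: IF@9 ID@10 stall=2 (RAW on I3.r2 (WB@12)) EX@13 MEM@14 WB@15

Answer: 5 8 11 12 15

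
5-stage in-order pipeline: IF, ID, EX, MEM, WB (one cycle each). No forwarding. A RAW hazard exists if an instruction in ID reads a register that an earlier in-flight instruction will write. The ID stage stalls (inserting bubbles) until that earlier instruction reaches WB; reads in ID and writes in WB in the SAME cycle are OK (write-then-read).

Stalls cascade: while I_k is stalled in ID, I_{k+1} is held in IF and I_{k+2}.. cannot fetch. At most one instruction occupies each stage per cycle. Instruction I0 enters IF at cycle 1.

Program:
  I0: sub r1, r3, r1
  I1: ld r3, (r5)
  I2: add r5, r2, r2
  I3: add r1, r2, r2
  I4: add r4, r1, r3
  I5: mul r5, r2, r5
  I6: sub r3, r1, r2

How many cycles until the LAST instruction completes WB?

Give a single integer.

I0 sub r1 <- r3,r1: IF@1 ID@2 stall=0 (-) EX@3 MEM@4 WB@5
I1 ld r3 <- r5: IF@2 ID@3 stall=0 (-) EX@4 MEM@5 WB@6
I2 add r5 <- r2,r2: IF@3 ID@4 stall=0 (-) EX@5 MEM@6 WB@7
I3 add r1 <- r2,r2: IF@4 ID@5 stall=0 (-) EX@6 MEM@7 WB@8
I4 add r4 <- r1,r3: IF@5 ID@6 stall=2 (RAW on I3.r1 (WB@8)) EX@9 MEM@10 WB@11
I5 mul r5 <- r2,r5: IF@6 ID@9 stall=0 (-) EX@10 MEM@11 WB@12
I6 sub r3 <- r1,r2: IF@9 ID@10 stall=0 (-) EX@11 MEM@12 WB@13

Answer: 13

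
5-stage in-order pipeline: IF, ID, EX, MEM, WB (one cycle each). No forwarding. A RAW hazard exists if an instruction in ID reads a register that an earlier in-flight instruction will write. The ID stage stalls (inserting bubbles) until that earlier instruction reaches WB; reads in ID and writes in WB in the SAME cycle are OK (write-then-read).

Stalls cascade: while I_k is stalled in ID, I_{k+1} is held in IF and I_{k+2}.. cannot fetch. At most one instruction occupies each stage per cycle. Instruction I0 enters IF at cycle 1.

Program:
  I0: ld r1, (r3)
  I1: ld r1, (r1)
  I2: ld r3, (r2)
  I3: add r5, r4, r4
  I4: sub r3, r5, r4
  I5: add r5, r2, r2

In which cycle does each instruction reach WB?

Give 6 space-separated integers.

Answer: 5 8 9 10 13 14

Derivation:
I0 ld r1 <- r3: IF@1 ID@2 stall=0 (-) EX@3 MEM@4 WB@5
I1 ld r1 <- r1: IF@2 ID@3 stall=2 (RAW on I0.r1 (WB@5)) EX@6 MEM@7 WB@8
I2 ld r3 <- r2: IF@3 ID@6 stall=0 (-) EX@7 MEM@8 WB@9
I3 add r5 <- r4,r4: IF@6 ID@7 stall=0 (-) EX@8 MEM@9 WB@10
I4 sub r3 <- r5,r4: IF@7 ID@8 stall=2 (RAW on I3.r5 (WB@10)) EX@11 MEM@12 WB@13
I5 add r5 <- r2,r2: IF@8 ID@11 stall=0 (-) EX@12 MEM@13 WB@14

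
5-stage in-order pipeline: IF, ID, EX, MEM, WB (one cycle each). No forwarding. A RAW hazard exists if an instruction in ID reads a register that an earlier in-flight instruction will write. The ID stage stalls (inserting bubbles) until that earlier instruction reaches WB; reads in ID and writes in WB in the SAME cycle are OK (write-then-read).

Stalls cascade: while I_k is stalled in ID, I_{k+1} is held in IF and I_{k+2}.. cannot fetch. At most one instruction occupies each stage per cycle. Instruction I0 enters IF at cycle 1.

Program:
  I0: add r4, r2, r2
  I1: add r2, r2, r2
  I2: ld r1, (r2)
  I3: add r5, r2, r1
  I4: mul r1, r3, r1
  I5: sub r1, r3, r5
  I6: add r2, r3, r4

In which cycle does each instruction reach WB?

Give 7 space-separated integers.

I0 add r4 <- r2,r2: IF@1 ID@2 stall=0 (-) EX@3 MEM@4 WB@5
I1 add r2 <- r2,r2: IF@2 ID@3 stall=0 (-) EX@4 MEM@5 WB@6
I2 ld r1 <- r2: IF@3 ID@4 stall=2 (RAW on I1.r2 (WB@6)) EX@7 MEM@8 WB@9
I3 add r5 <- r2,r1: IF@4 ID@7 stall=2 (RAW on I2.r1 (WB@9)) EX@10 MEM@11 WB@12
I4 mul r1 <- r3,r1: IF@7 ID@10 stall=0 (-) EX@11 MEM@12 WB@13
I5 sub r1 <- r3,r5: IF@10 ID@11 stall=1 (RAW on I3.r5 (WB@12)) EX@13 MEM@14 WB@15
I6 add r2 <- r3,r4: IF@11 ID@13 stall=0 (-) EX@14 MEM@15 WB@16

Answer: 5 6 9 12 13 15 16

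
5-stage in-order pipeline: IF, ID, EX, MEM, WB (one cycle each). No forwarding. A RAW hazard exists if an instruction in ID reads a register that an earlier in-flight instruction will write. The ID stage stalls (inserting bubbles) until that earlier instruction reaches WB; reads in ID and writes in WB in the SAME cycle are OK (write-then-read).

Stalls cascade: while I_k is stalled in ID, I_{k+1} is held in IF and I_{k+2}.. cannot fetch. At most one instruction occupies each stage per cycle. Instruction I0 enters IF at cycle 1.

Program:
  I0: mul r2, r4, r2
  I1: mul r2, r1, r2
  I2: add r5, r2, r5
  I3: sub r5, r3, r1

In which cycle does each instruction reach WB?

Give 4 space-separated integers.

I0 mul r2 <- r4,r2: IF@1 ID@2 stall=0 (-) EX@3 MEM@4 WB@5
I1 mul r2 <- r1,r2: IF@2 ID@3 stall=2 (RAW on I0.r2 (WB@5)) EX@6 MEM@7 WB@8
I2 add r5 <- r2,r5: IF@3 ID@6 stall=2 (RAW on I1.r2 (WB@8)) EX@9 MEM@10 WB@11
I3 sub r5 <- r3,r1: IF@6 ID@9 stall=0 (-) EX@10 MEM@11 WB@12

Answer: 5 8 11 12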